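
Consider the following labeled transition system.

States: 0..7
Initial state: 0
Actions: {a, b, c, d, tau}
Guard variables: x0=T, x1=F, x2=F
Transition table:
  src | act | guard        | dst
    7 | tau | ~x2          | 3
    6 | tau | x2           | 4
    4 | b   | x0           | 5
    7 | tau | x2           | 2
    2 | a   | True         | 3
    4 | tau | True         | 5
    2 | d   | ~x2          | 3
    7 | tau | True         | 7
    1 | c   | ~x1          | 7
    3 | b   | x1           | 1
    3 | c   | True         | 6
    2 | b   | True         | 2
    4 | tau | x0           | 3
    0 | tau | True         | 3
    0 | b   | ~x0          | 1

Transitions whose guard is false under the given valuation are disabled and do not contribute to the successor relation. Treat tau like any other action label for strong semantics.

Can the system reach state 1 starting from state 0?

Answer: UNREACHABLE

Trace:
11 transition(s) survive guard evaluation.
depth 0: {0}
depth 1: {3}  now seen {0,3}
depth 2: {6}  now seen {0,3,6}
Reachable = {0,3,6}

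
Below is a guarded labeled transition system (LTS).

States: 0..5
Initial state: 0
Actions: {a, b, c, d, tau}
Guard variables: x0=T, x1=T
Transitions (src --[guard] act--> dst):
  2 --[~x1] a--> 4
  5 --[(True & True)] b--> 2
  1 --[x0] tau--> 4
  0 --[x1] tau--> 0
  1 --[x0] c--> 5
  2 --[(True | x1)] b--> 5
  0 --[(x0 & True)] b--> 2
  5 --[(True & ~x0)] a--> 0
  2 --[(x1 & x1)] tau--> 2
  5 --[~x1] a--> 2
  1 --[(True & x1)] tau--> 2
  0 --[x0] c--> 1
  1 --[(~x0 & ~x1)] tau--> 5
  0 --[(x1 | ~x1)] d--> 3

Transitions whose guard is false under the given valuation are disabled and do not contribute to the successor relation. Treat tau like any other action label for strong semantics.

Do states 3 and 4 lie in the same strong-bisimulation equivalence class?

Answer: BISIMILAR

Analysis:
Bisimulation quotient by refinement:
  round 0: {{0,1,2,3,4,5}}
  round 1: {{0},{1},{2},{3,4},{5}}
Fixed point at round 2; 5 class(es).
3∈{3,4}, 4∈{3,4}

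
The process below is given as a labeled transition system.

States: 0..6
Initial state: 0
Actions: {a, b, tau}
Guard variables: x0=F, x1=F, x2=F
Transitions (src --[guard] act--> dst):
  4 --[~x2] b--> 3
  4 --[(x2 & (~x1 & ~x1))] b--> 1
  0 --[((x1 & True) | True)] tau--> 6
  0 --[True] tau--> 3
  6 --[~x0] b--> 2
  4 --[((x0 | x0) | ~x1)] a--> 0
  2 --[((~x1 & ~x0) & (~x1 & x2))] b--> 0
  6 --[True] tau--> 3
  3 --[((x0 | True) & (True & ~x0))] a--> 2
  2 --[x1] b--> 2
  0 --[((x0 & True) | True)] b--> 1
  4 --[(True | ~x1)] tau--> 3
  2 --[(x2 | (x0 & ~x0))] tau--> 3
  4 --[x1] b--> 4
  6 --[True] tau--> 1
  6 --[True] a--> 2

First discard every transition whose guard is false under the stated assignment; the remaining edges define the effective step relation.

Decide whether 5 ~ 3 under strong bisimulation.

Answer: NOT BISIMILAR

Analysis:
Refine partition for ~:
  round 0: {{0,1,2,3,4,5,6}}
  round 1: {{0},{1,2,5},{3},{4,6}}
  round 2: {{0},{1,2,5},{3},{4},{6}}
stable after 3 split(s): 5 block(s)
class of 5: {1,2,5}; class of 3: {3}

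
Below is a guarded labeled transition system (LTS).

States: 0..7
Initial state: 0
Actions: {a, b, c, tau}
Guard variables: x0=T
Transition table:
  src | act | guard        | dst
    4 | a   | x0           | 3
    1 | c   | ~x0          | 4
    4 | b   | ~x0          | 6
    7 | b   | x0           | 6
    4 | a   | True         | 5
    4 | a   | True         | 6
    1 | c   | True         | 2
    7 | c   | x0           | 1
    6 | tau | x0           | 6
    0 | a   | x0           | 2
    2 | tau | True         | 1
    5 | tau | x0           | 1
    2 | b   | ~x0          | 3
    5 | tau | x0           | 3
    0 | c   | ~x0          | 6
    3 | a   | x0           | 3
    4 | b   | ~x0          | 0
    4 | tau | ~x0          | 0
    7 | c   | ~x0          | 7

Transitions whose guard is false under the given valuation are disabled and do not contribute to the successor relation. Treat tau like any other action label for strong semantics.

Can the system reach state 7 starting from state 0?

Answer: UNREACHABLE

Working:
Guard filter leaves 12 enabled edge(s).
L0 = {0}
L1 = {2}  total {0,2}
L2 = {1}  total {0,1,2}
R = {0,1,2}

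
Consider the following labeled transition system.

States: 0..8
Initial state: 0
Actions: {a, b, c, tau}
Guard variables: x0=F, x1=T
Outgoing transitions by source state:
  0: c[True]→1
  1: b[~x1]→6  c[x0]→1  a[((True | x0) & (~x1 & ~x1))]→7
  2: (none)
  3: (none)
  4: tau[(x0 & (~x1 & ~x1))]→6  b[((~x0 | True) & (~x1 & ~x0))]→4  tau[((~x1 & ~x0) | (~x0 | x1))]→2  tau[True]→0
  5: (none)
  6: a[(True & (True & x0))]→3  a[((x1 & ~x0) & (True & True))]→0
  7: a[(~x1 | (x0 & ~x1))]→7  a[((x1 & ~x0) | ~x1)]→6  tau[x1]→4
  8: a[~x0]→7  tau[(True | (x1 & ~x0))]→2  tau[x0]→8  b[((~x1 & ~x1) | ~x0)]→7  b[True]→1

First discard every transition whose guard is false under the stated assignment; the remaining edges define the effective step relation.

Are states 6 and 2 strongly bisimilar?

Answer: NOT BISIMILAR

Analysis:
Refine partition for ~:
  π0 = {{0,1,2,3,4,5,6,7,8}}
  π1 = {{0},{1,2,3,5},{4},{6},{7},{8}}
stable after 2 split(s): 6 block(s)
6∈{6}, 2∈{1,2,3,5}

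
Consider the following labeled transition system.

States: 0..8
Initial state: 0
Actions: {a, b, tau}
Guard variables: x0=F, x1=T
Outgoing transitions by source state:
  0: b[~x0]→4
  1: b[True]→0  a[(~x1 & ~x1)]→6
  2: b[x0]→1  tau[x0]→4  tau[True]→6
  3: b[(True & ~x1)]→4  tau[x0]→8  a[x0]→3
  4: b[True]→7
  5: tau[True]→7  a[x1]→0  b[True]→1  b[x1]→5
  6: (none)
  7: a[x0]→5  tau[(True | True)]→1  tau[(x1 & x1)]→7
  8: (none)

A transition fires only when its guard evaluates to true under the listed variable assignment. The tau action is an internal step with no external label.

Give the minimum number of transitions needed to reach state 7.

Answer: 2

Trace:
BFS to 7:
  depth 0: {0}
  depth 1: {4}
  depth 2: {7}
depth(7)=2, e.g. b·b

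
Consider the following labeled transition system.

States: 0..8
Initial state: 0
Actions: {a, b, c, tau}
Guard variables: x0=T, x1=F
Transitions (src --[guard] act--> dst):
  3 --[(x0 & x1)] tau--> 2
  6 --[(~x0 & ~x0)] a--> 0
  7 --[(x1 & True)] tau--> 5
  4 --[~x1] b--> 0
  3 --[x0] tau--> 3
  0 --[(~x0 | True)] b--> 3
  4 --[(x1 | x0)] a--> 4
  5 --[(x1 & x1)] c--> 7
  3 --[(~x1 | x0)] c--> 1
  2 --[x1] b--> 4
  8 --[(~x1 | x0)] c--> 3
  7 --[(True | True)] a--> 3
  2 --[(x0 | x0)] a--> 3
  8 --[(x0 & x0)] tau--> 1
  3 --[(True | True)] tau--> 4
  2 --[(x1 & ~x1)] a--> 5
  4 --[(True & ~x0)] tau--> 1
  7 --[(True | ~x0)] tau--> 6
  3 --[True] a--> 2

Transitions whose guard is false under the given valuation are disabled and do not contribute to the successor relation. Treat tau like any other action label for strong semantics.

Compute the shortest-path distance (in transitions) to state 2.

Answer: 2

Working:
Breadth-first toward 2:
  L0 = {0}
  L1 = {3}
  L2 = {1,2,4}
depth(2)=2, e.g. b·a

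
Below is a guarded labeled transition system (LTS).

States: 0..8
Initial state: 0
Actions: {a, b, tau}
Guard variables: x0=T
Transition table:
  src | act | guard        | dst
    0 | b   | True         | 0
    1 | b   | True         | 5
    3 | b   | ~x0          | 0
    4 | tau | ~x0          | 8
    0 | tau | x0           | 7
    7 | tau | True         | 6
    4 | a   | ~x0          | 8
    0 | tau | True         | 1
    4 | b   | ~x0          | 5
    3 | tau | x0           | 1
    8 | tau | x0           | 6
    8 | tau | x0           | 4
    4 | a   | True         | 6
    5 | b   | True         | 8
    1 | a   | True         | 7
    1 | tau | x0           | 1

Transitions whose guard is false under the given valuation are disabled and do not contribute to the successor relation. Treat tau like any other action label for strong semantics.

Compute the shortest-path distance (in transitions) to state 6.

Layered search for 6:
  depth 0: {0}
  depth 1: {1,7}
  depth 2: {5,6}
6 enters at depth 2; path tau·tau

Answer: 2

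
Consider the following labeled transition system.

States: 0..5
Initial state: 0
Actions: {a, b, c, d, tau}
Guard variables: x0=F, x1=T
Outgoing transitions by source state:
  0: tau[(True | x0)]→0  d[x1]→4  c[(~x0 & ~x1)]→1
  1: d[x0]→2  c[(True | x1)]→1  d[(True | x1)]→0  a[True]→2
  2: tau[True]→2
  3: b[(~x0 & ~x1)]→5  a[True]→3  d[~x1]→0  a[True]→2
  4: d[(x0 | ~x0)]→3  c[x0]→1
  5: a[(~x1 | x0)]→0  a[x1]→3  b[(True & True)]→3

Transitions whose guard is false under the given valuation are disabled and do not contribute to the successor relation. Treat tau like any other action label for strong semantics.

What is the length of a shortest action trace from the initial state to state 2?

Breadth-first toward 2:
  Layer 0: {0}
  Layer 1: {4}
  Layer 2: {3}
  Layer 3: {2}
depth(2)=3, e.g. d·d·a

Answer: 3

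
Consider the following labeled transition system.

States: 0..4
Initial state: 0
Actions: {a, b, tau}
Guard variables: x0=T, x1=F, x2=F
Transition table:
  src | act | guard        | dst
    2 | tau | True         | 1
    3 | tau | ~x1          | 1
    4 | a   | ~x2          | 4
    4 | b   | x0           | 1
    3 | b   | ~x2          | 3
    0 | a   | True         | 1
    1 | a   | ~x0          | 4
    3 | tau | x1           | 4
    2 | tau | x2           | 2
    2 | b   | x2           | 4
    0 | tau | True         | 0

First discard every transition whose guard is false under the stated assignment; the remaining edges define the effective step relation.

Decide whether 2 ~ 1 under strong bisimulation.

Bisimulation quotient by refinement:
  π0 = {{0,1,2,3,4}}
  π1 = {{0},{1},{2},{3},{4}}
Fixed point at round 2; 5 class(es).
[2]={2}  [1]={1}

Answer: NOT BISIMILAR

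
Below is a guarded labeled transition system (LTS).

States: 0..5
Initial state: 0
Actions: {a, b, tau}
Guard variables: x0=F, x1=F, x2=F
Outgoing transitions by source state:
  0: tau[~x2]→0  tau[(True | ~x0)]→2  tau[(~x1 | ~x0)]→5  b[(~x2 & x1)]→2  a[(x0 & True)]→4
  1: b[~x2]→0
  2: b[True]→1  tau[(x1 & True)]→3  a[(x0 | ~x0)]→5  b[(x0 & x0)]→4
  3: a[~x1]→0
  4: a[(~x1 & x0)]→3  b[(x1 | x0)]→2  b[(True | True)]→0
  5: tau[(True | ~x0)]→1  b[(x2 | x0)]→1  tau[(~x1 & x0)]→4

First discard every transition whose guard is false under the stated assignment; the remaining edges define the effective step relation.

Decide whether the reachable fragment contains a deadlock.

Answer: DEADLOCK-FREE

Working:
Reach set: {0,1,2,5}
  0: tau→0  tau→2  tau→5  [deg 3]
  1: b→0  [deg 1]
  2: a→5  b→1  [deg 2]
  5: tau→1  [deg 1]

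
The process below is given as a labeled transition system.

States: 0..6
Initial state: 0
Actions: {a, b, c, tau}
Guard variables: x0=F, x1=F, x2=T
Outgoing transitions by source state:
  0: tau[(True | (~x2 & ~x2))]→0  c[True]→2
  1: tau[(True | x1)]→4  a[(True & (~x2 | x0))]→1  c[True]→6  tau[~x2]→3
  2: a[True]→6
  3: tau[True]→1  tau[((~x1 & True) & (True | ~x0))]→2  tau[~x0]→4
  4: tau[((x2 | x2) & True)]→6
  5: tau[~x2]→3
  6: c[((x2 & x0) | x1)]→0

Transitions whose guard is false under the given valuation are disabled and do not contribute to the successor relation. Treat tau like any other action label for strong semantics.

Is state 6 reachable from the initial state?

Guard filter leaves 9 enabled edge(s).
depth 0: {0}
depth 1: {2}  cumulative {0,2}
depth 2: {6}  cumulative {0,2,6}
Reach set: {0,2,6}
trace reaching 6: c·a

Answer: REACHABLE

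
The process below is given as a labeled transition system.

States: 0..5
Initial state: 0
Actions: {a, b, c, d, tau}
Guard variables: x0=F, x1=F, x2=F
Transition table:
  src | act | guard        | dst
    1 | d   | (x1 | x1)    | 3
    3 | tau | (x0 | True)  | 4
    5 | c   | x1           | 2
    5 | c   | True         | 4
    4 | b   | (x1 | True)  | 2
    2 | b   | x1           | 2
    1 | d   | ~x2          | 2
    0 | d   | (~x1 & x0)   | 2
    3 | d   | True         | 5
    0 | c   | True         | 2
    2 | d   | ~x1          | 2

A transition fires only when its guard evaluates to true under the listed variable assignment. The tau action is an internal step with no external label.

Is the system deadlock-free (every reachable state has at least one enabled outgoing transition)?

Answer: DEADLOCK-FREE

Working:
Reachable = {0,2}
  0: c→2  [1 out]
  2: d→2  [1 out]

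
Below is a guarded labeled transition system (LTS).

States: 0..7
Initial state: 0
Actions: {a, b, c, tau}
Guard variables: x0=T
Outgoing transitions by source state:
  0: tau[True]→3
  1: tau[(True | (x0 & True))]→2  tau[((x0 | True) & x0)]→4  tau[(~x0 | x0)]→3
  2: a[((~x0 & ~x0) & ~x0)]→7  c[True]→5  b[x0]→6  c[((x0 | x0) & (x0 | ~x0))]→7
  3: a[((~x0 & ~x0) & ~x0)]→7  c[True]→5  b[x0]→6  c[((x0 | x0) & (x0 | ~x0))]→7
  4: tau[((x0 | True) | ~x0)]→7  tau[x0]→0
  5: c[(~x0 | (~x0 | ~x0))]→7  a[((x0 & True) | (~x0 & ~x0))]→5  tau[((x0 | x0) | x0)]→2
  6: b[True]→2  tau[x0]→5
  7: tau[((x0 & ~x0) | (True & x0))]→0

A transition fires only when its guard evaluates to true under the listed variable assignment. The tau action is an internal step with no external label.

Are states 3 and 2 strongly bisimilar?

Answer: BISIMILAR

Working:
Refine partition for ~:
  P[0] = {{0,1,2,3,4,5,6,7}}
  P[1] = {{0,1,4,7},{2,3},{5},{6}}
  P[2] = {{0},{1},{2,3},{4,7},{5},{6}}
  P[3] = {{0},{1},{2,3},{4},{5},{6},{7}}
Fixed point at round 4; 7 class(es).
[3]={2,3}  [2]={2,3}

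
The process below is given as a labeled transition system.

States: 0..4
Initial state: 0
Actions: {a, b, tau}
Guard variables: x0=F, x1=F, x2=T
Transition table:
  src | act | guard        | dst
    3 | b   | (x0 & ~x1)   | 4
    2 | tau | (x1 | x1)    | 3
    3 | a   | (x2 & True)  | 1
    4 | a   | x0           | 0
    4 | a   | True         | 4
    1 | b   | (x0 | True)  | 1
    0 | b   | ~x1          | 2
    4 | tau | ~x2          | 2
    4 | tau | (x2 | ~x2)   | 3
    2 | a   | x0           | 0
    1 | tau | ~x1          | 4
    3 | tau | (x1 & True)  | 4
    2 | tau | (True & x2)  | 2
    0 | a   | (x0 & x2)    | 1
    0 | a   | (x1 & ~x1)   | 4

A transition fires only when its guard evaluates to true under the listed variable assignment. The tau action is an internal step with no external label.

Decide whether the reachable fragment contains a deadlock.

Reach set: {0,2}
  0: b→2  [deg 1]
  2: tau→2  [deg 1]

Answer: DEADLOCK-FREE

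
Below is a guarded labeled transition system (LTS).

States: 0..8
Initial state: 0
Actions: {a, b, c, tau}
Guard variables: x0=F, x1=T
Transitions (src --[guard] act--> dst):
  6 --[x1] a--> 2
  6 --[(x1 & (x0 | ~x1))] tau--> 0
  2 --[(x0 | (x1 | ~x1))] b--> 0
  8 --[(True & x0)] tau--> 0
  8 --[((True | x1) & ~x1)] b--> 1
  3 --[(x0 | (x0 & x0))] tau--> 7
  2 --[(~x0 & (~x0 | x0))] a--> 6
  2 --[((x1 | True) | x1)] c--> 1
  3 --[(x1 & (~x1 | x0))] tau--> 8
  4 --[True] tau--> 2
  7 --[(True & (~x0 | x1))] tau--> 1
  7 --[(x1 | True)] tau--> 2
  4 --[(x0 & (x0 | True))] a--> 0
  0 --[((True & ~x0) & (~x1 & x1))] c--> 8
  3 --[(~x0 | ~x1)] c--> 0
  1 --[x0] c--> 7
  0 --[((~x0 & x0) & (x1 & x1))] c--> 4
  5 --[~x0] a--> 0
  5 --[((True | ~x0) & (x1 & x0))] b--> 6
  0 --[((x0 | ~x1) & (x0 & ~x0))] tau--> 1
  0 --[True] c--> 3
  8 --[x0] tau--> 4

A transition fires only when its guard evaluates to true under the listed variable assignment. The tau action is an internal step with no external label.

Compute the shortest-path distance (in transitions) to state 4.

Answer: UNREACHABLE

Working:
Layered search for 4:
  Layer 0: {0}
  Layer 1: {3}
4 never appears.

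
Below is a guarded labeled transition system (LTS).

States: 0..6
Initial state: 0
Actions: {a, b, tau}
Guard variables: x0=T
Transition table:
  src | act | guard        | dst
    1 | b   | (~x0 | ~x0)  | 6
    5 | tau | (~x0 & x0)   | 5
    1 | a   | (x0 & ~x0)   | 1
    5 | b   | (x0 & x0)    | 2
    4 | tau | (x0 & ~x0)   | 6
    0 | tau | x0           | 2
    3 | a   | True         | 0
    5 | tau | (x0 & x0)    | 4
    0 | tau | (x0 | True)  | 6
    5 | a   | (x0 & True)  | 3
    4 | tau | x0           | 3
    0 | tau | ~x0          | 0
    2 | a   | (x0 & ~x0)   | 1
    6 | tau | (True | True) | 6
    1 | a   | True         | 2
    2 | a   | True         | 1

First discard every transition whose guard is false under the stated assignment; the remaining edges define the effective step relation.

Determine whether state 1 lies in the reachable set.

After dropping false guards: 10 live edges.
depth 0: {0}
depth 1: {2,6}  now seen {0,2,6}
depth 2: {1}  now seen {0,1,2,6}
R = {0,1,2,6}
trace reaching 1: tau·a

Answer: REACHABLE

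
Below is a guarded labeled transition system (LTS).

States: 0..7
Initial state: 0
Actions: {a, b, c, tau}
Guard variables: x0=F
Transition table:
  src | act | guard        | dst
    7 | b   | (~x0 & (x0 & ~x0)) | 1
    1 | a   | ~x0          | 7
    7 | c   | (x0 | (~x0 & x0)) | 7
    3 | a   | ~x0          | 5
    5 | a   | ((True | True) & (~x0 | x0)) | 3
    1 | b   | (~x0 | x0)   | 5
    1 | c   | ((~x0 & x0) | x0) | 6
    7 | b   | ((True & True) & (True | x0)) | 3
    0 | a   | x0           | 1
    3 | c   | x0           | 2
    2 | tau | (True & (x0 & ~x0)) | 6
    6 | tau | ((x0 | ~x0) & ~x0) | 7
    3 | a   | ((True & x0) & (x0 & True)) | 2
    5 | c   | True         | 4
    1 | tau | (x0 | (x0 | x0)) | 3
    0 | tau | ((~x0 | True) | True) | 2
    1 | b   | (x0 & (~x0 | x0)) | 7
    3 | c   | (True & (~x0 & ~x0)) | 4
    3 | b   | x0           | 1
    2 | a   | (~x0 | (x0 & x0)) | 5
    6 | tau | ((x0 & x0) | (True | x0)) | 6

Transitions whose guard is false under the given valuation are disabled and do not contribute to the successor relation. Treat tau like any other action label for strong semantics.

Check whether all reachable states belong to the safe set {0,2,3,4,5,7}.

Allowed set {0,2,3,4,5,7}
Reach set: {0,2,3,4,5}
  0: ok
  2: ok
  3: ok
  4: ok
  5: ok

Answer: INVARIANT HOLDS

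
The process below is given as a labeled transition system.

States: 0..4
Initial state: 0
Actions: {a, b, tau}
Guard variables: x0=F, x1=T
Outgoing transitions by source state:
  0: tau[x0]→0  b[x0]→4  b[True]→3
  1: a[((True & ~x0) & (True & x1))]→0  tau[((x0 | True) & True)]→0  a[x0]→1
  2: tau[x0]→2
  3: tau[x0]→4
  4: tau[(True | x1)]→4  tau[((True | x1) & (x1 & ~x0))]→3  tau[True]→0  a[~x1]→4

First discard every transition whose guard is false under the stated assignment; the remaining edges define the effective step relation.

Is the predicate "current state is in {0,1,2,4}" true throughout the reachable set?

Answer: INVARIANT VIOLATED at state 3

Working:
Inv-set: {0,1,2,4}
Reachable = {0,3}
  0: ok
  3: VIOLATES
witness against invariant: b → 3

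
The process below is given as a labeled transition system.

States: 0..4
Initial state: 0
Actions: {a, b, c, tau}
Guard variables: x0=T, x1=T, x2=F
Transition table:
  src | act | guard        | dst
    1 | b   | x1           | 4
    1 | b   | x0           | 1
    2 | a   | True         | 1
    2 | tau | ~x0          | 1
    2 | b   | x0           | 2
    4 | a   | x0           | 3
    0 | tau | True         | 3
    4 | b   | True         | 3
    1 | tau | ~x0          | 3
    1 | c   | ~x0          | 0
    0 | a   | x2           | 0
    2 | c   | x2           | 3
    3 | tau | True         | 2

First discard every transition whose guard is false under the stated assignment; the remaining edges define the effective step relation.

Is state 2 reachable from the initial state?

Answer: REACHABLE

Analysis:
8 transition(s) survive guard evaluation.
Layer 0: {0}
Layer 1: {3}  total {0,3}
Layer 2: {2}  total {0,2,3}
Layer 3: {1}  total {0,1,2,3}
Layer 4: {4}  total {0,1,2,3,4}
Reachable = {0,1,2,3,4}
witness 2: tau·tau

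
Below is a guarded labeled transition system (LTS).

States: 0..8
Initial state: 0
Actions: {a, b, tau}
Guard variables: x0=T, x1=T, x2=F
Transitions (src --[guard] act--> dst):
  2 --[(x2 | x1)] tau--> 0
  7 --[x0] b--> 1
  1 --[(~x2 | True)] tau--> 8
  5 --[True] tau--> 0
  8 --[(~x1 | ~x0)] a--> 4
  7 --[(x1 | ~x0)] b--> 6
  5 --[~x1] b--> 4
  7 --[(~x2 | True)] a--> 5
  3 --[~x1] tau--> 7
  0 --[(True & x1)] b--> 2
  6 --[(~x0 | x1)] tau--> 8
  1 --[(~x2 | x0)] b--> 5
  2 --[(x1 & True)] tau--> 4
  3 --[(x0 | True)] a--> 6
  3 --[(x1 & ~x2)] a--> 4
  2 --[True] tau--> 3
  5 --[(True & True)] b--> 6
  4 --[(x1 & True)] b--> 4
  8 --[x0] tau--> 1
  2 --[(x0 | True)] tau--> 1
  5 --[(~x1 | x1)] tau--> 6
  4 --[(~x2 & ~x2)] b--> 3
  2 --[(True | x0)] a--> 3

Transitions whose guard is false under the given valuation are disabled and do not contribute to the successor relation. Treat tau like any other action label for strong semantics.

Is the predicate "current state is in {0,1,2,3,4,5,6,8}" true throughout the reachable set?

Answer: INVARIANT HOLDS

Working:
Inv-set: {0,1,2,3,4,5,6,8}
Reachable = {0,1,2,3,4,5,6,8}
  0: ok
  1: ok
  2: ok
  3: ok
  4: ok
  5: ok
  6: ok
  8: ok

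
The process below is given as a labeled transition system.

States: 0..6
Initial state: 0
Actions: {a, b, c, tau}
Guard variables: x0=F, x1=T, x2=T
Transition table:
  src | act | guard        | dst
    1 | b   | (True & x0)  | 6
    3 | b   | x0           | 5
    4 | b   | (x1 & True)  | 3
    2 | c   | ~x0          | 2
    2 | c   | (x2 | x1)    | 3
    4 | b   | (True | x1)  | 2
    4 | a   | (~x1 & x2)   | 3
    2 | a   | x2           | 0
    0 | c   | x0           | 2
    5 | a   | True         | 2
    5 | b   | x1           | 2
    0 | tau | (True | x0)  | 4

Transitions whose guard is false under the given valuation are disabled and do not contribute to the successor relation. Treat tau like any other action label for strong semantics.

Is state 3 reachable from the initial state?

After dropping false guards: 8 live edges.
depth 0: {0}
depth 1: {4}  cumulative {0,4}
depth 2: {2,3}  cumulative {0,2,3,4}
Reachable = {0,2,3,4}
trace reaching 3: tau·b

Answer: REACHABLE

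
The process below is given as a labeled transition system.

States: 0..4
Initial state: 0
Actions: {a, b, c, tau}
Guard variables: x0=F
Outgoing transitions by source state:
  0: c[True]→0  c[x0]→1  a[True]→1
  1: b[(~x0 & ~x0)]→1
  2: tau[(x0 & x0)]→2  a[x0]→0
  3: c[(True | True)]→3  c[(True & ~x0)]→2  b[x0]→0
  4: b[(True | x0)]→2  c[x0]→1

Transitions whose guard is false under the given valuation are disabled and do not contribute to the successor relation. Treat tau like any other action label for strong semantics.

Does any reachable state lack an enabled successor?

Reachable = {0,1}
  0: a→1  c→0  [2 out]
  1: b→1  [1 out]

Answer: DEADLOCK-FREE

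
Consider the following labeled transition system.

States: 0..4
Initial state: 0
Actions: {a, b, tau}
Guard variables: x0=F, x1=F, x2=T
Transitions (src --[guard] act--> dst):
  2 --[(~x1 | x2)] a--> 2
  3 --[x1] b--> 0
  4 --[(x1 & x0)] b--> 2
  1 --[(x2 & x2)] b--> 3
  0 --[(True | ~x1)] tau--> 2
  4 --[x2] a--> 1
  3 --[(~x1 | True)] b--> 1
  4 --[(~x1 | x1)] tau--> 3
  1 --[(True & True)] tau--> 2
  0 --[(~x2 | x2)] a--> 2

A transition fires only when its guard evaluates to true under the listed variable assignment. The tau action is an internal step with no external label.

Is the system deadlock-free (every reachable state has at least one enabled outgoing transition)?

Reach set: {0,2}
  0: a→2  tau→2  [2 out]
  2: a→2  [1 out]

Answer: DEADLOCK-FREE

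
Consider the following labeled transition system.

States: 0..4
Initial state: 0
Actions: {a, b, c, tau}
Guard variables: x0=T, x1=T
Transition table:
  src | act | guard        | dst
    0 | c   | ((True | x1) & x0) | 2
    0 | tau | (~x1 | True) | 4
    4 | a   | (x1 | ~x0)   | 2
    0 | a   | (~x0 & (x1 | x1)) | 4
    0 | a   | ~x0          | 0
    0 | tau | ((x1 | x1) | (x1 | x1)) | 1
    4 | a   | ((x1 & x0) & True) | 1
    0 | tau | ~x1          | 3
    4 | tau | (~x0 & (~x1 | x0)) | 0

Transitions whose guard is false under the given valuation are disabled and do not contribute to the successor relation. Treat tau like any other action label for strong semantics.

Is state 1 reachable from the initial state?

After dropping false guards: 5 live edges.
Layer 0: {0}
Layer 1: {1,2,4}  cumulative {0,1,2,4}
Reachable = {0,1,2,4}
trace reaching 1: tau

Answer: REACHABLE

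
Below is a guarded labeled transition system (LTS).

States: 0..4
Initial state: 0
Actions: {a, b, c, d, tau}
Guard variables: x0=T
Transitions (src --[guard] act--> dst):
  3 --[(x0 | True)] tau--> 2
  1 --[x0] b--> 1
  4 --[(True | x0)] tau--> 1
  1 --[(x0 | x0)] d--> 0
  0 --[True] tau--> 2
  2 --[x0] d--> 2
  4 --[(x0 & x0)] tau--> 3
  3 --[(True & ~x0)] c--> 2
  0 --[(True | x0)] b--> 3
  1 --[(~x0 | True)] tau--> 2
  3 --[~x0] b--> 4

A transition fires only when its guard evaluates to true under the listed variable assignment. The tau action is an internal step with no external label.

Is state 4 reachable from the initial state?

Guard filter leaves 9 enabled edge(s).
Layer 0: {0}
Layer 1: {2,3}  now seen {0,2,3}
Reach set: {0,2,3}

Answer: UNREACHABLE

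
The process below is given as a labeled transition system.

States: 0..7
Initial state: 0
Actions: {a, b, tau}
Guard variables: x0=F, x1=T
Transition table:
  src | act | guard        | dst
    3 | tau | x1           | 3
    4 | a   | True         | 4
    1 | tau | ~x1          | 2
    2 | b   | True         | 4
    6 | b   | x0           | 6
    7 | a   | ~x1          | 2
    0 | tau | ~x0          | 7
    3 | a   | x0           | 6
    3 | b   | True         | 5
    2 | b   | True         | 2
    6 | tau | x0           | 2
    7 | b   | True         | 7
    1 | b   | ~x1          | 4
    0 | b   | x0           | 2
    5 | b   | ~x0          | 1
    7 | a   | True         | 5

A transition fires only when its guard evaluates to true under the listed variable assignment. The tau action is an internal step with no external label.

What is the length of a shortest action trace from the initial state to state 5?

Answer: 2

Working:
Breadth-first toward 5:
  depth 0: {0}
  depth 1: {7}
  depth 2: {5}
depth(5)=2, e.g. tau·a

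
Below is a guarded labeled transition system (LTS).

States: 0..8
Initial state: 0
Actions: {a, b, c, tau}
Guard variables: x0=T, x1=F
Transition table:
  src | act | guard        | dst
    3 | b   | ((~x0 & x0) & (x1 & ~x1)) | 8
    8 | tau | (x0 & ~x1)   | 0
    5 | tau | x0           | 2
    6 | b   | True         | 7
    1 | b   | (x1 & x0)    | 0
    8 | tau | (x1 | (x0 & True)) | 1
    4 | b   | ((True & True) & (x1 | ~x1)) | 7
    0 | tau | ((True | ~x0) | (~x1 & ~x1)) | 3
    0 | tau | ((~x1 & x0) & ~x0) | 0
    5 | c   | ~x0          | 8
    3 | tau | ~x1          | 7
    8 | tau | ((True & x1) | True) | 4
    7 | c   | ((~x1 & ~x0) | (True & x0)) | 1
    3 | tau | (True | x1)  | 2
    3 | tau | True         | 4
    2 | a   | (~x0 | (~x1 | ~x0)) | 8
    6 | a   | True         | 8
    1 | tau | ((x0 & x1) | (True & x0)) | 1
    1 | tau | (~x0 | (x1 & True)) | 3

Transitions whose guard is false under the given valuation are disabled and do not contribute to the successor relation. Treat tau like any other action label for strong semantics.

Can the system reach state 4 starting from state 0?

Answer: REACHABLE

Working:
Guard filter leaves 14 enabled edge(s).
Layer 0: {0}
Layer 1: {3}  total {0,3}
Layer 2: {2,4,7}  total {0,2,3,4,7}
Layer 3: {1,8}  total {0,1,2,3,4,7,8}
Reachable = {0,1,2,3,4,7,8}
Path to 4: tau·tau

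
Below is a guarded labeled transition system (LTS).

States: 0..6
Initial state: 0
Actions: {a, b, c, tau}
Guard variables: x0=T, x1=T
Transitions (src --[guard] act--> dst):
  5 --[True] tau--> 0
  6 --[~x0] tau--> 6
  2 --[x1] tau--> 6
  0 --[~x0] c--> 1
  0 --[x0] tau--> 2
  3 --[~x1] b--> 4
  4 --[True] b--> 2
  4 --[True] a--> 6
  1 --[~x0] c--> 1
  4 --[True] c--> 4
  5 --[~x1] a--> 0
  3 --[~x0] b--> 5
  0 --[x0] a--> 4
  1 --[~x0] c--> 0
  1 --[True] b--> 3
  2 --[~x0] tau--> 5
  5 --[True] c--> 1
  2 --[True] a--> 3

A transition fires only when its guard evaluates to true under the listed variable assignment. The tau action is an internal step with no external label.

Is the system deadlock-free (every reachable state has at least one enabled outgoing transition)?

Answer: DEADLOCK at state 3

Trace:
R = {0,2,3,4,6}
  0: a→4  tau→2  [2 exit(s)]
  2: a→3  tau→6  [2 exit(s)]
  3: ∅  [no exit]
  4: a→6  b→2  c→4  [3 exit(s)]
  6: ∅  [no exit]
trace reaching 3: tau·a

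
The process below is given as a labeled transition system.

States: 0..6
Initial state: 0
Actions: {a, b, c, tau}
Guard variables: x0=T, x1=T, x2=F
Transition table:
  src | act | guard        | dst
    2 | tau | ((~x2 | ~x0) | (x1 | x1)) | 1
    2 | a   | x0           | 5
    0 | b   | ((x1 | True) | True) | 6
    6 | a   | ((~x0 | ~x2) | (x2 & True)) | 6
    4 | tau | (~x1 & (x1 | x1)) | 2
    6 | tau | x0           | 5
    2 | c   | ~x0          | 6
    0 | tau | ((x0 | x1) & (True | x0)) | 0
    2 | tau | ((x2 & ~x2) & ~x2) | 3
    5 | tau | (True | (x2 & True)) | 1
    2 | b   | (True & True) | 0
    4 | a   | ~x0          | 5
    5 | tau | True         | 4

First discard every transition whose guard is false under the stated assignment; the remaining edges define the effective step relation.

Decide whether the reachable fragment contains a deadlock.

Reachable = {0,1,4,5,6}
  0: b→6  tau→0  [2 exit(s)]
  1: ∅  [STUCK]
  4: ∅  [STUCK]
  5: tau→1  tau→4  [2 exit(s)]
  6: a→6  tau→5  [2 exit(s)]
trace reaching 1: b·tau·tau

Answer: DEADLOCK at state 1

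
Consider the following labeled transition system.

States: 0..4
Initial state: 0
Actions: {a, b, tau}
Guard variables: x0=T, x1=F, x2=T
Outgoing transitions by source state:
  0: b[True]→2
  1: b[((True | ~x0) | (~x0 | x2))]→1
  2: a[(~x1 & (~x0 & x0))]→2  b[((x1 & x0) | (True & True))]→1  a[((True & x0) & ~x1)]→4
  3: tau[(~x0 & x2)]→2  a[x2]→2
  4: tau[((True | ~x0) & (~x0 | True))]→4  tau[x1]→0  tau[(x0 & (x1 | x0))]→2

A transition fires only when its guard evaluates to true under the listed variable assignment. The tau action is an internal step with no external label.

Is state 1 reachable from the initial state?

Answer: REACHABLE

Working:
Guard filter leaves 7 enabled edge(s).
Layer 0: {0}
Layer 1: {2}  cumulative {0,2}
Layer 2: {1,4}  cumulative {0,1,2,4}
Reach set: {0,1,2,4}
Path to 1: b·b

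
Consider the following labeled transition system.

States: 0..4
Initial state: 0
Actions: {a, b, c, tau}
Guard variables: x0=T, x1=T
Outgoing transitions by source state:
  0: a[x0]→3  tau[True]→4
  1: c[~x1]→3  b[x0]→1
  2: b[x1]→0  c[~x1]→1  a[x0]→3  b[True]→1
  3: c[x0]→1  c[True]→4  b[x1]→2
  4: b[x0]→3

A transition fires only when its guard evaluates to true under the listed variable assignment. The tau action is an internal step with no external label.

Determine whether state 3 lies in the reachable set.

10 transition(s) survive guard evaluation.
depth 0: {0}
depth 1: {3,4}  total {0,3,4}
depth 2: {1,2}  total {0,1,2,3,4}
Reach set: {0,1,2,3,4}
witness 3: a

Answer: REACHABLE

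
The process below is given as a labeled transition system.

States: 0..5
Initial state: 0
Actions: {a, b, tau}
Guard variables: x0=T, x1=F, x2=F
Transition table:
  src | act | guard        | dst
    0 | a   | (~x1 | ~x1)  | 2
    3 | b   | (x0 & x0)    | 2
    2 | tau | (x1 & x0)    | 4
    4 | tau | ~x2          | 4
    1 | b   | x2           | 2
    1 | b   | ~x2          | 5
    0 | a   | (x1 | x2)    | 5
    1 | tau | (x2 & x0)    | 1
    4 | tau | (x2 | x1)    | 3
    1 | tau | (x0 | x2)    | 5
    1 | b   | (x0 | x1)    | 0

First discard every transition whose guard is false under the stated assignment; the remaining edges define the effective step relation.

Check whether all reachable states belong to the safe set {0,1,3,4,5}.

Answer: INVARIANT VIOLATED at state 2

Trace:
Safe = {0,1,3,4,5}
Reachable = {0,2}
  0: ok
  2: VIOLATES
counterexample path to 2: a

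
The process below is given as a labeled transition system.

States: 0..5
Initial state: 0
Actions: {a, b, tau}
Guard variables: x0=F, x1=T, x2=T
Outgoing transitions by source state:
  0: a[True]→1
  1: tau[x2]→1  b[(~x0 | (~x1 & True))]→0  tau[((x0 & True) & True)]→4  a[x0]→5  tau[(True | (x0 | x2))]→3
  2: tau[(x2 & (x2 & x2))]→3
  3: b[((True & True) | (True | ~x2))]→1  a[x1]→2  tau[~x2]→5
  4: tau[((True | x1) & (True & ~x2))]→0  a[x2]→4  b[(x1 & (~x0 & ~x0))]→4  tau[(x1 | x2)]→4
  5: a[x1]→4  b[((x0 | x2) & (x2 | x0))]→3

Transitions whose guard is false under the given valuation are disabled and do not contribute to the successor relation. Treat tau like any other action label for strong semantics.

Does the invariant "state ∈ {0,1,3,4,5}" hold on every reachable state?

Safe = {0,1,3,4,5}
Reachable = {0,1,2,3}
  0: ✓
  1: ✓
  2: ✗ unsafe
  3: ✓
counterexample path to 2: a·tau·a

Answer: INVARIANT VIOLATED at state 2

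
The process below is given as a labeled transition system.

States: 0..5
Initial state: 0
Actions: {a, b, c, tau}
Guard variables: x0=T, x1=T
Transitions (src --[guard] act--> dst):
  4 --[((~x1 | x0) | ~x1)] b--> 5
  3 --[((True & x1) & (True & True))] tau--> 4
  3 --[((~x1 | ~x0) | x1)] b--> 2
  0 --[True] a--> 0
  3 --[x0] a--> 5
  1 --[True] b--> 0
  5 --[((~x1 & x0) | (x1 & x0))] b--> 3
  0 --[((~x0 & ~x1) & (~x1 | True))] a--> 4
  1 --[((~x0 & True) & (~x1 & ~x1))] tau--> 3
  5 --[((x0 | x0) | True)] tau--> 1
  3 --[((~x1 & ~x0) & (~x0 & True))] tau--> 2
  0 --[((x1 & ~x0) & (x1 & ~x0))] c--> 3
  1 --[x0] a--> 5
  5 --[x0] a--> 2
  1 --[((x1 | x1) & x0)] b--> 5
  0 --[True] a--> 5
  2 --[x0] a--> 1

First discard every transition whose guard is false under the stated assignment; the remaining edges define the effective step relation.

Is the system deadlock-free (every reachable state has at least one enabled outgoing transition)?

Answer: DEADLOCK-FREE

Working:
R = {0,1,2,3,4,5}
  0: a→0  a→5  [deg 2]
  1: a→5  b→0  b→5  [deg 3]
  2: a→1  [deg 1]
  3: a→5  b→2  tau→4  [deg 3]
  4: b→5  [deg 1]
  5: a→2  b→3  tau→1  [deg 3]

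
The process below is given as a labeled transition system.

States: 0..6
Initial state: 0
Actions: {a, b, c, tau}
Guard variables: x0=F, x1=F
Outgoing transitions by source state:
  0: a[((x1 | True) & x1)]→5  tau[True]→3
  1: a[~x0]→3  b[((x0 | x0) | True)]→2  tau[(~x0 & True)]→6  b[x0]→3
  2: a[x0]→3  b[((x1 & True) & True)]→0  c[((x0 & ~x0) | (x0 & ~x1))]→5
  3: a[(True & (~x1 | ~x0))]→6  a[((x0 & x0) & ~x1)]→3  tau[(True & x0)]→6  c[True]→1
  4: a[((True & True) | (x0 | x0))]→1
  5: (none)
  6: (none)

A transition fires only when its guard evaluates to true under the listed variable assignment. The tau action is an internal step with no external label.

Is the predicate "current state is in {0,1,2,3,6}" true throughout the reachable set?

Allowed set {0,1,2,3,6}
R = {0,1,2,3,6}
  0: ok
  1: ok
  2: ok
  3: ok
  6: ok

Answer: INVARIANT HOLDS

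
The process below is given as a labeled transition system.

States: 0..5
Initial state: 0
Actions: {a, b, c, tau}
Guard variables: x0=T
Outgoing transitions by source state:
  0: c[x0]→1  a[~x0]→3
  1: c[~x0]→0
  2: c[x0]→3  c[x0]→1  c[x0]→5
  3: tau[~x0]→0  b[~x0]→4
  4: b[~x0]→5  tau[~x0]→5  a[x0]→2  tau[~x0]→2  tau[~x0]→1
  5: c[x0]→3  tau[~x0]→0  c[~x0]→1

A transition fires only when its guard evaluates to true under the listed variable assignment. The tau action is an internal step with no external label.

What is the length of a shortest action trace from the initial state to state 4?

Answer: UNREACHABLE

Analysis:
Breadth-first toward 4:
  Layer 0: {0}
  Layer 1: {1}
4 never appears.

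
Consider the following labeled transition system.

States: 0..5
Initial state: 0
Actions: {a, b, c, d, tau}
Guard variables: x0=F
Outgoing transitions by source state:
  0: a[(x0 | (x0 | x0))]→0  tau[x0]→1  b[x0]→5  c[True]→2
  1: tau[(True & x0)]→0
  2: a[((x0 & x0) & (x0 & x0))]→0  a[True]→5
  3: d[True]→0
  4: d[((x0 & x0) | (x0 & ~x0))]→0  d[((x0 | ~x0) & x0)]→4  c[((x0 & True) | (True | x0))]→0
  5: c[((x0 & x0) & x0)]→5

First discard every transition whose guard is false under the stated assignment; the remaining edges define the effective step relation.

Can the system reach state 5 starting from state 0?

Guard filter leaves 4 enabled edge(s).
L0 = {0}
L1 = {2}  cumulative {0,2}
L2 = {5}  cumulative {0,2,5}
Reachable = {0,2,5}
trace reaching 5: c·a

Answer: REACHABLE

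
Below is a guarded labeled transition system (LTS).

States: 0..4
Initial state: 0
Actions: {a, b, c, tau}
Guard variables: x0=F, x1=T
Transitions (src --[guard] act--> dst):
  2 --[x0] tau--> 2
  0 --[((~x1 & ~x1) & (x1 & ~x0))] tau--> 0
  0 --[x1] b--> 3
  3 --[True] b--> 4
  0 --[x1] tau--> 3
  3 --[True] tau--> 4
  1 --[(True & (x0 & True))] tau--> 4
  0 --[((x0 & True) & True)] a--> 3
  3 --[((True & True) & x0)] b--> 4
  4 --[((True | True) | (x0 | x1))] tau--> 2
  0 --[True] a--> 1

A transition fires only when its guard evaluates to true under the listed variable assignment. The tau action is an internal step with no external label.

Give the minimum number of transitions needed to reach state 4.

Layered search for 4:
  Layer 0: {0}
  Layer 1: {1,3}
  Layer 2: {4}
depth(4)=2, e.g. b·b

Answer: 2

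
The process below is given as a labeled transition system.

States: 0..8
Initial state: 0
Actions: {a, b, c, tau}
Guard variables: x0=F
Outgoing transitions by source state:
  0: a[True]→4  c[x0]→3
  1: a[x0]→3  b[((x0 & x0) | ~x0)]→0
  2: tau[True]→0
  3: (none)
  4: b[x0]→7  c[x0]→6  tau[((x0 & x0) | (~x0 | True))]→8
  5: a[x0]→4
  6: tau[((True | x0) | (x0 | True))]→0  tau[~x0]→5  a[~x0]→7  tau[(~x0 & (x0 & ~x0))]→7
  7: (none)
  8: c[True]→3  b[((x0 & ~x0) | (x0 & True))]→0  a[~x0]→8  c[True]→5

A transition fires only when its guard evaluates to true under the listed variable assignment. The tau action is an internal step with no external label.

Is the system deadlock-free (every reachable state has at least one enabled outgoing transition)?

Answer: DEADLOCK at state 3

Trace:
Reach set: {0,3,4,5,8}
  0: a→4  [1 out]
  3: ∅  [deadlock]
  4: tau→8  [1 out]
  5: ∅  [deadlock]
  8: a→8  c→3  c→5  [3 out]
witness 3: a·tau·c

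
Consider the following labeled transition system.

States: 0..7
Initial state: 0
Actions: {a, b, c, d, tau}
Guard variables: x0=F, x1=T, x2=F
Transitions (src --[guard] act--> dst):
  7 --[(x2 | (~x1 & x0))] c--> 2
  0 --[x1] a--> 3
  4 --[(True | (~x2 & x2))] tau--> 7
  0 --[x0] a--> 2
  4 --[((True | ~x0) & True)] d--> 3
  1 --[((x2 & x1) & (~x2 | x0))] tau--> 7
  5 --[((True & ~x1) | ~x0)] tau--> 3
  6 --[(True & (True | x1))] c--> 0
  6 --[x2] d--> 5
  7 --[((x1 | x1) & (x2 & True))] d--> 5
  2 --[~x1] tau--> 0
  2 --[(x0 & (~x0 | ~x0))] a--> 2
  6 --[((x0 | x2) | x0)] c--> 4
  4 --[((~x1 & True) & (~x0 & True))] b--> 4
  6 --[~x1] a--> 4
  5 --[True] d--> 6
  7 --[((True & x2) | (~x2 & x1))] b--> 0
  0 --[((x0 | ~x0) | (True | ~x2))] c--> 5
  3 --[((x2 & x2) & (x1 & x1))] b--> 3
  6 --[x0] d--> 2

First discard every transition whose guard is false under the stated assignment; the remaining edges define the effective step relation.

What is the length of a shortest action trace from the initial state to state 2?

Answer: UNREACHABLE

Trace:
BFS to 2:
  L0 = {0}
  L1 = {3,5}
  L2 = {6}
2 never appears.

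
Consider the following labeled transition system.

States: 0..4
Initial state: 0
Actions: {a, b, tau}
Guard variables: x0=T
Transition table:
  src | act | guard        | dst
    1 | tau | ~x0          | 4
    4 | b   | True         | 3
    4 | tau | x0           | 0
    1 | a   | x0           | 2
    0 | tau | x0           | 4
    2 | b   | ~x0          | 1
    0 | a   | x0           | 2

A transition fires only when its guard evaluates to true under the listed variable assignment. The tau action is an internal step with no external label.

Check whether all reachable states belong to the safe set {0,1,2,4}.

Answer: INVARIANT VIOLATED at state 3

Trace:
Safe = {0,1,2,4}
R = {0,2,3,4}
  0: ok
  2: ok
  3: outside
  4: ok
counterexample path to 3: tau·b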